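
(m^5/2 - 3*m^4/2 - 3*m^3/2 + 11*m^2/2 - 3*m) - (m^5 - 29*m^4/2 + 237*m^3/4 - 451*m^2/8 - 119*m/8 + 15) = -m^5/2 + 13*m^4 - 243*m^3/4 + 495*m^2/8 + 95*m/8 - 15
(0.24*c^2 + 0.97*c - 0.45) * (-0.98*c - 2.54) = -0.2352*c^3 - 1.5602*c^2 - 2.0228*c + 1.143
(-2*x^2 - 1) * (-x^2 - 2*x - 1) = 2*x^4 + 4*x^3 + 3*x^2 + 2*x + 1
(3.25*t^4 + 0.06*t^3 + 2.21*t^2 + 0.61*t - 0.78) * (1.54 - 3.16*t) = -10.27*t^5 + 4.8154*t^4 - 6.8912*t^3 + 1.4758*t^2 + 3.4042*t - 1.2012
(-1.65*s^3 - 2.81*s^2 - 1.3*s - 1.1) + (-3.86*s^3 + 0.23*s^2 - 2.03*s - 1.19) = -5.51*s^3 - 2.58*s^2 - 3.33*s - 2.29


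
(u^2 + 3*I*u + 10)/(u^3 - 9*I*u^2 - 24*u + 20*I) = (u + 5*I)/(u^2 - 7*I*u - 10)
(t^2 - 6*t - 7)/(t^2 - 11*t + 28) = (t + 1)/(t - 4)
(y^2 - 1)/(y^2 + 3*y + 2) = (y - 1)/(y + 2)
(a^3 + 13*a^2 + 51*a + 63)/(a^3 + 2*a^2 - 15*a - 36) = (a + 7)/(a - 4)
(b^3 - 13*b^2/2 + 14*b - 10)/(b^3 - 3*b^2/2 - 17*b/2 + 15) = (b - 2)/(b + 3)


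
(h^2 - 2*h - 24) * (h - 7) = h^3 - 9*h^2 - 10*h + 168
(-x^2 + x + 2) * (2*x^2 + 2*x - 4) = -2*x^4 + 10*x^2 - 8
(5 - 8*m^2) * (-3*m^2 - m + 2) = 24*m^4 + 8*m^3 - 31*m^2 - 5*m + 10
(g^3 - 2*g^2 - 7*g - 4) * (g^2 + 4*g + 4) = g^5 + 2*g^4 - 11*g^3 - 40*g^2 - 44*g - 16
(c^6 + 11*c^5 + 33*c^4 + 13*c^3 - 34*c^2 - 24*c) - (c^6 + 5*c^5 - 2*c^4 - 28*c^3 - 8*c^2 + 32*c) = 6*c^5 + 35*c^4 + 41*c^3 - 26*c^2 - 56*c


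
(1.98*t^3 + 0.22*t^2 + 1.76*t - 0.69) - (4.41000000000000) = 1.98*t^3 + 0.22*t^2 + 1.76*t - 5.1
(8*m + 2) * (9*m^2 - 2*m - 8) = 72*m^3 + 2*m^2 - 68*m - 16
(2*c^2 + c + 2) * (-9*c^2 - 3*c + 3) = -18*c^4 - 15*c^3 - 15*c^2 - 3*c + 6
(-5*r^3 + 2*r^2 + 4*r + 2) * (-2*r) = 10*r^4 - 4*r^3 - 8*r^2 - 4*r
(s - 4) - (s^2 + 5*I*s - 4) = -s^2 + s - 5*I*s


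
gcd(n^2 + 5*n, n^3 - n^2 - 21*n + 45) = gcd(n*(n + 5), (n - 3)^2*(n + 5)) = n + 5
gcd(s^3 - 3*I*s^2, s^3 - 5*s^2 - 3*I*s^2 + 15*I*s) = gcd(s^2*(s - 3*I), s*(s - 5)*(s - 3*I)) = s^2 - 3*I*s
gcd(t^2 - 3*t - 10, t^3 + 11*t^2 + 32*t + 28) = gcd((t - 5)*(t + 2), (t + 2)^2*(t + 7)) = t + 2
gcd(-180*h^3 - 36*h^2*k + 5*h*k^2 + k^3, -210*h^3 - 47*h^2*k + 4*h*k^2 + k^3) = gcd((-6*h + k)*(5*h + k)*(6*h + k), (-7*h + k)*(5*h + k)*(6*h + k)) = 30*h^2 + 11*h*k + k^2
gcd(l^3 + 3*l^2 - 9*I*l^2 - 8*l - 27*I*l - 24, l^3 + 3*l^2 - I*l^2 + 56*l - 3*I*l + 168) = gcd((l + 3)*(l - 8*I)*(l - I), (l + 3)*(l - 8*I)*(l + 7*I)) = l^2 + l*(3 - 8*I) - 24*I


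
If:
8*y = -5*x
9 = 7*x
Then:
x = 9/7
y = -45/56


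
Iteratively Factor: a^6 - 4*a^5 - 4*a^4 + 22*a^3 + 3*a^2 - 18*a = (a - 3)*(a^5 - a^4 - 7*a^3 + a^2 + 6*a) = (a - 3)^2*(a^4 + 2*a^3 - a^2 - 2*a) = (a - 3)^2*(a + 1)*(a^3 + a^2 - 2*a) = (a - 3)^2*(a - 1)*(a + 1)*(a^2 + 2*a) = (a - 3)^2*(a - 1)*(a + 1)*(a + 2)*(a)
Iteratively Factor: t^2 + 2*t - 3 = (t + 3)*(t - 1)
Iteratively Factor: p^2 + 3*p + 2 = (p + 1)*(p + 2)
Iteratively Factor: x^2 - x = (x - 1)*(x)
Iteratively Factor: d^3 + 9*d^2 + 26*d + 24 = (d + 3)*(d^2 + 6*d + 8) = (d + 2)*(d + 3)*(d + 4)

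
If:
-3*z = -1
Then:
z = 1/3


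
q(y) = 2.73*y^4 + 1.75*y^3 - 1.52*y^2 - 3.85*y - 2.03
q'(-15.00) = -35632.00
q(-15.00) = 132013.72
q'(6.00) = 2525.63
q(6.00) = 3836.23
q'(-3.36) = -348.59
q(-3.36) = 275.32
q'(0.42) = -3.39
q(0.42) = -3.70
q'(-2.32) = -104.90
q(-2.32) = 55.96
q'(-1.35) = -17.05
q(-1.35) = 5.16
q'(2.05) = 106.06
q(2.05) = 46.98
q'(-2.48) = -130.58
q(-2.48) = 74.75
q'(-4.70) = -1007.34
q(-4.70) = 1132.95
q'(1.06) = 11.83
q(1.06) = -2.29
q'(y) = 10.92*y^3 + 5.25*y^2 - 3.04*y - 3.85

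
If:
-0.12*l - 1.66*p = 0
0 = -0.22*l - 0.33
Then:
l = -1.50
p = 0.11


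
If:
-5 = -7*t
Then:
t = 5/7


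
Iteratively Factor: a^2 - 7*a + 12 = (a - 4)*(a - 3)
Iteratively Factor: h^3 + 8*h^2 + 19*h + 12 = (h + 1)*(h^2 + 7*h + 12) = (h + 1)*(h + 3)*(h + 4)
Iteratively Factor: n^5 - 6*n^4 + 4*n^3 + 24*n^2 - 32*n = (n - 2)*(n^4 - 4*n^3 - 4*n^2 + 16*n) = (n - 2)*(n + 2)*(n^3 - 6*n^2 + 8*n) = (n - 4)*(n - 2)*(n + 2)*(n^2 - 2*n) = n*(n - 4)*(n - 2)*(n + 2)*(n - 2)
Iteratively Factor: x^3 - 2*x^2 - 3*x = (x + 1)*(x^2 - 3*x) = (x - 3)*(x + 1)*(x)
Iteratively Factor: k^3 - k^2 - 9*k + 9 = (k - 3)*(k^2 + 2*k - 3) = (k - 3)*(k + 3)*(k - 1)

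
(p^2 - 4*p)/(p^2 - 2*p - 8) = p/(p + 2)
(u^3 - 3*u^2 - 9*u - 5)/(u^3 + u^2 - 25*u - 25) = (u + 1)/(u + 5)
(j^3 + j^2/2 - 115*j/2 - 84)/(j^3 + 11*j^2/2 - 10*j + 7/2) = (2*j^2 - 13*j - 24)/(2*j^2 - 3*j + 1)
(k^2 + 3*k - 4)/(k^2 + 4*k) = (k - 1)/k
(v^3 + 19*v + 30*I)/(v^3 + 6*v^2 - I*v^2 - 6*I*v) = (v^3 + 19*v + 30*I)/(v*(v^2 + v*(6 - I) - 6*I))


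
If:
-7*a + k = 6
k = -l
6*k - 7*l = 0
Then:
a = -6/7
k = 0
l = 0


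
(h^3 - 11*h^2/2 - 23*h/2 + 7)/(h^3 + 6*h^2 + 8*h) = (2*h^2 - 15*h + 7)/(2*h*(h + 4))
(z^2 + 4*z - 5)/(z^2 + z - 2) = (z + 5)/(z + 2)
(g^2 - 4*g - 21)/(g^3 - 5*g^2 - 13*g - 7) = (g + 3)/(g^2 + 2*g + 1)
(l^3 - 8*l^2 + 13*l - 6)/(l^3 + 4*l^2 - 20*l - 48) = (l^3 - 8*l^2 + 13*l - 6)/(l^3 + 4*l^2 - 20*l - 48)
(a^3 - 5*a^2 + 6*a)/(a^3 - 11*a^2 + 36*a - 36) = a/(a - 6)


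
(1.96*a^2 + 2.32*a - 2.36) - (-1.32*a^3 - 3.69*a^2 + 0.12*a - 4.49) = 1.32*a^3 + 5.65*a^2 + 2.2*a + 2.13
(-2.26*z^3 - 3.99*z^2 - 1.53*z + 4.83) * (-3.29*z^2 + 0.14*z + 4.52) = 7.4354*z^5 + 12.8107*z^4 - 5.7401*z^3 - 34.1397*z^2 - 6.2394*z + 21.8316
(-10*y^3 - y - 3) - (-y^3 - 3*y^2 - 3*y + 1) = -9*y^3 + 3*y^2 + 2*y - 4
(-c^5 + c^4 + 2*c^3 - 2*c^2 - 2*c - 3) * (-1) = c^5 - c^4 - 2*c^3 + 2*c^2 + 2*c + 3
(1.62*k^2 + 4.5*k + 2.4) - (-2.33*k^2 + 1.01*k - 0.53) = 3.95*k^2 + 3.49*k + 2.93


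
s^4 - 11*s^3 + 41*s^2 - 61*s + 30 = (s - 5)*(s - 3)*(s - 2)*(s - 1)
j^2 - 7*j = j*(j - 7)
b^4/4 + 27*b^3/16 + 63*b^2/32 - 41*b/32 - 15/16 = (b/4 + 1/2)*(b - 3/4)*(b + 1/2)*(b + 5)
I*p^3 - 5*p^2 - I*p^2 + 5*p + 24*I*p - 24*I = (p - 3*I)*(p + 8*I)*(I*p - I)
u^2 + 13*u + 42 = (u + 6)*(u + 7)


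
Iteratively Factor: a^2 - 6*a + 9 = (a - 3)*(a - 3)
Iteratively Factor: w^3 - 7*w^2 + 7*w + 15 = (w - 3)*(w^2 - 4*w - 5) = (w - 5)*(w - 3)*(w + 1)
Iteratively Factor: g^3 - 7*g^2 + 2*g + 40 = (g - 5)*(g^2 - 2*g - 8) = (g - 5)*(g + 2)*(g - 4)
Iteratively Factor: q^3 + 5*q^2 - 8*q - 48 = (q + 4)*(q^2 + q - 12) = (q + 4)^2*(q - 3)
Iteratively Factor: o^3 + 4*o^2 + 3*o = (o)*(o^2 + 4*o + 3) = o*(o + 3)*(o + 1)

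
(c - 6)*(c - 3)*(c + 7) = c^3 - 2*c^2 - 45*c + 126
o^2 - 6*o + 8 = (o - 4)*(o - 2)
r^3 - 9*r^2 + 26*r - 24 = (r - 4)*(r - 3)*(r - 2)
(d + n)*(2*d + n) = 2*d^2 + 3*d*n + n^2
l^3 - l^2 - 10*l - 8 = (l - 4)*(l + 1)*(l + 2)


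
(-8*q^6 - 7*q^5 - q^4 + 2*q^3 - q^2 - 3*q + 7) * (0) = 0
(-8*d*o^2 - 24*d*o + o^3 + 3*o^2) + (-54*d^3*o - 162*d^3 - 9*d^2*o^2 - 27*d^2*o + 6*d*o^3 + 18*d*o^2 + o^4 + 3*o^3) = -54*d^3*o - 162*d^3 - 9*d^2*o^2 - 27*d^2*o + 6*d*o^3 + 10*d*o^2 - 24*d*o + o^4 + 4*o^3 + 3*o^2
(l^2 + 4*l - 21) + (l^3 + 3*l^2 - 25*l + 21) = l^3 + 4*l^2 - 21*l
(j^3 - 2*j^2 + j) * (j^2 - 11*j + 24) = j^5 - 13*j^4 + 47*j^3 - 59*j^2 + 24*j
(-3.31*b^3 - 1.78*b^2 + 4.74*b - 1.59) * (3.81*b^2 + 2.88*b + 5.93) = -12.6111*b^5 - 16.3146*b^4 - 6.6953*b^3 - 2.9621*b^2 + 23.529*b - 9.4287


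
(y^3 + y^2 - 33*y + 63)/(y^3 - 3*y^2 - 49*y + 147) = (y - 3)/(y - 7)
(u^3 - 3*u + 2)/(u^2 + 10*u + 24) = (u^3 - 3*u + 2)/(u^2 + 10*u + 24)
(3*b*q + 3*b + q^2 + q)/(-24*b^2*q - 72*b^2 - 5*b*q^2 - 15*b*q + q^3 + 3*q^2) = (q + 1)/(-8*b*q - 24*b + q^2 + 3*q)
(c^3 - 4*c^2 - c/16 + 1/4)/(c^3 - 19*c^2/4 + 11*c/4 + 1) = (c - 1/4)/(c - 1)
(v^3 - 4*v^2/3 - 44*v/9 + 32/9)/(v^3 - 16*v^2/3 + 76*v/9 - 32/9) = (v + 2)/(v - 2)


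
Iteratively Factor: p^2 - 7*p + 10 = (p - 2)*(p - 5)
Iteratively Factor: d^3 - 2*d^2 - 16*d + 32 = (d - 2)*(d^2 - 16) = (d - 4)*(d - 2)*(d + 4)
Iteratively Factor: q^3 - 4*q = (q + 2)*(q^2 - 2*q) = (q - 2)*(q + 2)*(q)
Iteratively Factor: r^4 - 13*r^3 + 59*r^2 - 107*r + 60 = (r - 1)*(r^3 - 12*r^2 + 47*r - 60) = (r - 5)*(r - 1)*(r^2 - 7*r + 12) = (r - 5)*(r - 3)*(r - 1)*(r - 4)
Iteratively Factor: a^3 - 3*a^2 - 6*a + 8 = (a + 2)*(a^2 - 5*a + 4) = (a - 4)*(a + 2)*(a - 1)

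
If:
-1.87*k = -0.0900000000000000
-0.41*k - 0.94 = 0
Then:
No Solution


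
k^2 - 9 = (k - 3)*(k + 3)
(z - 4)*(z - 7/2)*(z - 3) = z^3 - 21*z^2/2 + 73*z/2 - 42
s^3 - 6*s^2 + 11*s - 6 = (s - 3)*(s - 2)*(s - 1)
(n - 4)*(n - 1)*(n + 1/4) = n^3 - 19*n^2/4 + 11*n/4 + 1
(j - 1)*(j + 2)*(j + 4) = j^3 + 5*j^2 + 2*j - 8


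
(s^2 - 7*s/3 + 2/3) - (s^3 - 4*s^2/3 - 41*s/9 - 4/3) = -s^3 + 7*s^2/3 + 20*s/9 + 2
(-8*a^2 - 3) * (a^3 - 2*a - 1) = -8*a^5 + 13*a^3 + 8*a^2 + 6*a + 3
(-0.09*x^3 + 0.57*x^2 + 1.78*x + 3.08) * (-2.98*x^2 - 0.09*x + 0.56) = 0.2682*x^5 - 1.6905*x^4 - 5.4061*x^3 - 9.0194*x^2 + 0.7196*x + 1.7248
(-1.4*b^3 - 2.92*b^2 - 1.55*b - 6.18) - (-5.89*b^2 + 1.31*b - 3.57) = -1.4*b^3 + 2.97*b^2 - 2.86*b - 2.61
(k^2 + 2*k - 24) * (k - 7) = k^3 - 5*k^2 - 38*k + 168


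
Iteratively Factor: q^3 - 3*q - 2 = (q + 1)*(q^2 - q - 2) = (q + 1)^2*(q - 2)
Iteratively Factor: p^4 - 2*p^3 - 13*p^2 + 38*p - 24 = (p - 1)*(p^3 - p^2 - 14*p + 24) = (p - 1)*(p + 4)*(p^2 - 5*p + 6) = (p - 3)*(p - 1)*(p + 4)*(p - 2)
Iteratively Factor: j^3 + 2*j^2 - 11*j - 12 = (j - 3)*(j^2 + 5*j + 4) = (j - 3)*(j + 4)*(j + 1)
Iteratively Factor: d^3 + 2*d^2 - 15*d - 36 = (d - 4)*(d^2 + 6*d + 9) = (d - 4)*(d + 3)*(d + 3)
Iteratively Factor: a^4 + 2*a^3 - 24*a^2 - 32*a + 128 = (a + 4)*(a^3 - 2*a^2 - 16*a + 32) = (a + 4)^2*(a^2 - 6*a + 8) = (a - 4)*(a + 4)^2*(a - 2)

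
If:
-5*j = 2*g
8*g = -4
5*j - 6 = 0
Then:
No Solution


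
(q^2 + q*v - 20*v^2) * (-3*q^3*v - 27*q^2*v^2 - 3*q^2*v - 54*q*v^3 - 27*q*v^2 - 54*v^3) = -3*q^5*v - 30*q^4*v^2 - 3*q^4*v - 21*q^3*v^3 - 30*q^3*v^2 + 486*q^2*v^4 - 21*q^2*v^3 + 1080*q*v^5 + 486*q*v^4 + 1080*v^5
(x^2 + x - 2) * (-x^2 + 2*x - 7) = -x^4 + x^3 - 3*x^2 - 11*x + 14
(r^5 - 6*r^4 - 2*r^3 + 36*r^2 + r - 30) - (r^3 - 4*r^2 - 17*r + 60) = r^5 - 6*r^4 - 3*r^3 + 40*r^2 + 18*r - 90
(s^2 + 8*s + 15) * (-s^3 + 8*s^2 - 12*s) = -s^5 + 37*s^3 + 24*s^2 - 180*s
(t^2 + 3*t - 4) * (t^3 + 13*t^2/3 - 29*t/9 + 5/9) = t^5 + 22*t^4/3 + 52*t^3/9 - 238*t^2/9 + 131*t/9 - 20/9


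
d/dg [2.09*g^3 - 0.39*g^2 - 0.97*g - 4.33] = 6.27*g^2 - 0.78*g - 0.97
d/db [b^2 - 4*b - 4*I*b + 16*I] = 2*b - 4 - 4*I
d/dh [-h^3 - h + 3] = -3*h^2 - 1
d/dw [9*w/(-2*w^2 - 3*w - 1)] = 9*(2*w^2 - 1)/(4*w^4 + 12*w^3 + 13*w^2 + 6*w + 1)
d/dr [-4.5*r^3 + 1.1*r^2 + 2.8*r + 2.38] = -13.5*r^2 + 2.2*r + 2.8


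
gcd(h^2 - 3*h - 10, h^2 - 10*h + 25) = h - 5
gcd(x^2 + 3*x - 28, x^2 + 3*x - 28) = x^2 + 3*x - 28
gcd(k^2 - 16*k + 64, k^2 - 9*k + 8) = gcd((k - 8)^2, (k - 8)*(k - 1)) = k - 8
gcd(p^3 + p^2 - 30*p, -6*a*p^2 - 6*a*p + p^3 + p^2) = p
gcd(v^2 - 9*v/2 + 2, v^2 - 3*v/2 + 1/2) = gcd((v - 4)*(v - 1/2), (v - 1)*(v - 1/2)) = v - 1/2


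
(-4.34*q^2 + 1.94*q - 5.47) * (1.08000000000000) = -4.6872*q^2 + 2.0952*q - 5.9076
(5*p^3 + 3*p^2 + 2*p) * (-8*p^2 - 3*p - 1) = -40*p^5 - 39*p^4 - 30*p^3 - 9*p^2 - 2*p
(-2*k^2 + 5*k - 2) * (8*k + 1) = -16*k^3 + 38*k^2 - 11*k - 2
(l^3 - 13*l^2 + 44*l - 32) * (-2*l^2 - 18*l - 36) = -2*l^5 + 8*l^4 + 110*l^3 - 260*l^2 - 1008*l + 1152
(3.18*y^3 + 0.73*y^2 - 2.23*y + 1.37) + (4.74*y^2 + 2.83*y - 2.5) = 3.18*y^3 + 5.47*y^2 + 0.6*y - 1.13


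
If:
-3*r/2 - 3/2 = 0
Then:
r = -1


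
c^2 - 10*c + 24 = (c - 6)*(c - 4)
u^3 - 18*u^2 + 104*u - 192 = (u - 8)*(u - 6)*(u - 4)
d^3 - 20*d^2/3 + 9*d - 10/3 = (d - 5)*(d - 1)*(d - 2/3)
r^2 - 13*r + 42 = (r - 7)*(r - 6)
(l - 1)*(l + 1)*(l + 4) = l^3 + 4*l^2 - l - 4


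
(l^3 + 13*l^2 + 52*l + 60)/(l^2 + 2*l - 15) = (l^2 + 8*l + 12)/(l - 3)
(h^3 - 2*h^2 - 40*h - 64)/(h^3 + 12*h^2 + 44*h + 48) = (h - 8)/(h + 6)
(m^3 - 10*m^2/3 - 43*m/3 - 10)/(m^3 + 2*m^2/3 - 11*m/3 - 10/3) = (m - 6)/(m - 2)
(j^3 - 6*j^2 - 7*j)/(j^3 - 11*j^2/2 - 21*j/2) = 2*(j + 1)/(2*j + 3)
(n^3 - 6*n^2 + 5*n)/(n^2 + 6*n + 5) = n*(n^2 - 6*n + 5)/(n^2 + 6*n + 5)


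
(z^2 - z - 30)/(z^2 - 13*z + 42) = (z + 5)/(z - 7)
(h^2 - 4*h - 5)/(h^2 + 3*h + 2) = (h - 5)/(h + 2)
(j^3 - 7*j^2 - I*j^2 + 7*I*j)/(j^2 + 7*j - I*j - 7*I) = j*(j - 7)/(j + 7)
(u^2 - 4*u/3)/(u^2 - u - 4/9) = 3*u/(3*u + 1)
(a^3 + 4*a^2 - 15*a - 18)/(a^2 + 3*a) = (a^3 + 4*a^2 - 15*a - 18)/(a*(a + 3))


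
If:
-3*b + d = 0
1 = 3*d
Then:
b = 1/9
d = 1/3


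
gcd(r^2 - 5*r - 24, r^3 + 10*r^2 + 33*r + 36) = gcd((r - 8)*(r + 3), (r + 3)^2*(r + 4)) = r + 3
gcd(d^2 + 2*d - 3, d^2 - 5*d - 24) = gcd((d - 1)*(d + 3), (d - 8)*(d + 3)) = d + 3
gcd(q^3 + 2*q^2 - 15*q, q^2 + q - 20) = q + 5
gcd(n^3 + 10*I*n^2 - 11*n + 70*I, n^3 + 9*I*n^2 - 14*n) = n + 7*I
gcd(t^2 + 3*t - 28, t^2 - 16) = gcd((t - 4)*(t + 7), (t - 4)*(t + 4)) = t - 4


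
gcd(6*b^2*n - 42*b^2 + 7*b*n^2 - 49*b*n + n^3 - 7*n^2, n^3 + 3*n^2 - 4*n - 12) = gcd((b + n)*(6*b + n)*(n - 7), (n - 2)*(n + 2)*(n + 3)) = 1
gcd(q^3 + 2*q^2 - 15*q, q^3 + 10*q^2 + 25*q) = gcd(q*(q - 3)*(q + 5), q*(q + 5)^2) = q^2 + 5*q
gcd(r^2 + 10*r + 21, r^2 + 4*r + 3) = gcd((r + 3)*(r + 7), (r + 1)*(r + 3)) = r + 3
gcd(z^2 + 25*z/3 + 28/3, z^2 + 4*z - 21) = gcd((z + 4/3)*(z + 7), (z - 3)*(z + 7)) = z + 7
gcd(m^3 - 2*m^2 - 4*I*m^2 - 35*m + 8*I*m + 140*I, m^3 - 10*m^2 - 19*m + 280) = m^2 - 2*m - 35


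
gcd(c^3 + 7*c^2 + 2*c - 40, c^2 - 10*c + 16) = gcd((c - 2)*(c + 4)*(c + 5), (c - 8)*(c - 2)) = c - 2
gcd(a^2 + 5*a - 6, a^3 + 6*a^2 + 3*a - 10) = a - 1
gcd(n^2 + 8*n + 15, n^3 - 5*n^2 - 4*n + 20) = 1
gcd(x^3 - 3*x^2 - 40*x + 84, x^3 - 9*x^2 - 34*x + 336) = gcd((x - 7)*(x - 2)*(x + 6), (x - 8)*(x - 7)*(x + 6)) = x^2 - x - 42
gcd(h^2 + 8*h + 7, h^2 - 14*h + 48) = 1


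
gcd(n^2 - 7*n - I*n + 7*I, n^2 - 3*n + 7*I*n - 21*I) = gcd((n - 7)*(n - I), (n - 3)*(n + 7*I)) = 1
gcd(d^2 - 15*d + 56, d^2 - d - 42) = d - 7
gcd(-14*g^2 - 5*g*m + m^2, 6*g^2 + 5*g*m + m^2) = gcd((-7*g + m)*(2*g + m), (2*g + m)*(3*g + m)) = 2*g + m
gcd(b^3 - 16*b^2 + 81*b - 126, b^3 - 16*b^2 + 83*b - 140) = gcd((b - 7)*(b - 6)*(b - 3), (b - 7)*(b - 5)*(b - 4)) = b - 7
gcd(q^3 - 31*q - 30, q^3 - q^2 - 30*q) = q^2 - q - 30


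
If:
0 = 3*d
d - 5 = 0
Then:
No Solution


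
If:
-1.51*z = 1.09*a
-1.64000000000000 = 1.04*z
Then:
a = 2.18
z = -1.58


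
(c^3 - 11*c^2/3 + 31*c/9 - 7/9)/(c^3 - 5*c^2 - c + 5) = (9*c^2 - 24*c + 7)/(9*(c^2 - 4*c - 5))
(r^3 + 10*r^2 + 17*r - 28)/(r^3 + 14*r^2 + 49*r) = (r^2 + 3*r - 4)/(r*(r + 7))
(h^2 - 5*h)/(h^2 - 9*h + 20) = h/(h - 4)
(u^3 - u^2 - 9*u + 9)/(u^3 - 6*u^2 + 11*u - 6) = (u + 3)/(u - 2)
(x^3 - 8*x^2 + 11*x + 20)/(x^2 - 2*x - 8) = (x^2 - 4*x - 5)/(x + 2)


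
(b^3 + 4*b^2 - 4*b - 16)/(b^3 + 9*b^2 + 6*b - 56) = (b + 2)/(b + 7)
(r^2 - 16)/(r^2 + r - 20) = (r + 4)/(r + 5)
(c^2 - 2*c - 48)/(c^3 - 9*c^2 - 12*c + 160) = (c + 6)/(c^2 - c - 20)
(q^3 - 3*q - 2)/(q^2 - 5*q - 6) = (q^2 - q - 2)/(q - 6)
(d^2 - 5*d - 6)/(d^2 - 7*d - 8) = (d - 6)/(d - 8)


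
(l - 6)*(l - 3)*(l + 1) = l^3 - 8*l^2 + 9*l + 18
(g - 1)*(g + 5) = g^2 + 4*g - 5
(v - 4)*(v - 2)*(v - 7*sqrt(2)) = v^3 - 7*sqrt(2)*v^2 - 6*v^2 + 8*v + 42*sqrt(2)*v - 56*sqrt(2)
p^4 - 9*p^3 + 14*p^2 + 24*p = p*(p - 6)*(p - 4)*(p + 1)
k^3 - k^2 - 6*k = k*(k - 3)*(k + 2)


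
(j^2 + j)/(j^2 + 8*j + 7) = j/(j + 7)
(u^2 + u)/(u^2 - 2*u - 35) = u*(u + 1)/(u^2 - 2*u - 35)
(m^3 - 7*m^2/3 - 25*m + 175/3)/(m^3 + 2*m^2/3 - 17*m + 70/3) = (m - 5)/(m - 2)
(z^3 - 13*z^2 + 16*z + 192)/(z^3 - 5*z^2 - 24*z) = (z - 8)/z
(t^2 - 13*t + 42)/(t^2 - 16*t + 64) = (t^2 - 13*t + 42)/(t^2 - 16*t + 64)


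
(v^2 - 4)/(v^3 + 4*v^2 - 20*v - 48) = (v - 2)/(v^2 + 2*v - 24)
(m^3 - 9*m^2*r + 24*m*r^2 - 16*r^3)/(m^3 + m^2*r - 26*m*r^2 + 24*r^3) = (m - 4*r)/(m + 6*r)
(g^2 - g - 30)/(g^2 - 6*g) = (g + 5)/g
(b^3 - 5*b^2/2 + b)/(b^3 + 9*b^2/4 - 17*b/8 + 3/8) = 4*b*(b - 2)/(4*b^2 + 11*b - 3)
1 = 1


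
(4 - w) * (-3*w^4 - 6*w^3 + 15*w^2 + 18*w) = 3*w^5 - 6*w^4 - 39*w^3 + 42*w^2 + 72*w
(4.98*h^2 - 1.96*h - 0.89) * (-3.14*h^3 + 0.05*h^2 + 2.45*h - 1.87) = -15.6372*h^5 + 6.4034*h^4 + 14.8976*h^3 - 14.1591*h^2 + 1.4847*h + 1.6643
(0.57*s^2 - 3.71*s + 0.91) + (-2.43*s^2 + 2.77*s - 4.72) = -1.86*s^2 - 0.94*s - 3.81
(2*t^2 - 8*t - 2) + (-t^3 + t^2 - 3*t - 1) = -t^3 + 3*t^2 - 11*t - 3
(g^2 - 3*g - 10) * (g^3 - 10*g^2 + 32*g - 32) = g^5 - 13*g^4 + 52*g^3 - 28*g^2 - 224*g + 320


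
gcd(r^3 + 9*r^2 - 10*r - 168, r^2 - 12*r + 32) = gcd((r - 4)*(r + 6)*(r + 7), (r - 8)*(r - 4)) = r - 4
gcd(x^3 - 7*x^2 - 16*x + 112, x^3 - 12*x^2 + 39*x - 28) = x^2 - 11*x + 28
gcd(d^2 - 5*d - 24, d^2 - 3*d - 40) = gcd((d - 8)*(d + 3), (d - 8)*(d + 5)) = d - 8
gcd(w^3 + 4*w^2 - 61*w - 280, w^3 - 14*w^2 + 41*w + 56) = w - 8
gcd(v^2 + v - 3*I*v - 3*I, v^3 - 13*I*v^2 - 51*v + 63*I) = v - 3*I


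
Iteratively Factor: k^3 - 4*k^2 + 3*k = (k - 3)*(k^2 - k) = (k - 3)*(k - 1)*(k)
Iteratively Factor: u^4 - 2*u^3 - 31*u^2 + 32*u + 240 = (u - 5)*(u^3 + 3*u^2 - 16*u - 48) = (u - 5)*(u + 3)*(u^2 - 16) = (u - 5)*(u - 4)*(u + 3)*(u + 4)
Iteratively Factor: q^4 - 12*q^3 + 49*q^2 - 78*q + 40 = (q - 1)*(q^3 - 11*q^2 + 38*q - 40) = (q - 5)*(q - 1)*(q^2 - 6*q + 8) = (q - 5)*(q - 2)*(q - 1)*(q - 4)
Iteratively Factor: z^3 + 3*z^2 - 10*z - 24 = (z + 2)*(z^2 + z - 12) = (z + 2)*(z + 4)*(z - 3)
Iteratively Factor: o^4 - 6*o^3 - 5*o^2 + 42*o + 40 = (o - 5)*(o^3 - o^2 - 10*o - 8) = (o - 5)*(o + 2)*(o^2 - 3*o - 4) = (o - 5)*(o + 1)*(o + 2)*(o - 4)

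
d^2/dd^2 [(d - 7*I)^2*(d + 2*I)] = 6*d - 24*I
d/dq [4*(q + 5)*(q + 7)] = 8*q + 48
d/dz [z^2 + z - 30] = 2*z + 1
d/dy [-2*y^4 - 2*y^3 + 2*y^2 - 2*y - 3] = -8*y^3 - 6*y^2 + 4*y - 2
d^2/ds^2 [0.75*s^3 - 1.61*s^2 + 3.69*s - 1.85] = 4.5*s - 3.22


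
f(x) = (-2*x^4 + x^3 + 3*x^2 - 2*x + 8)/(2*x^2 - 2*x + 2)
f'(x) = (2 - 4*x)*(-2*x^4 + x^3 + 3*x^2 - 2*x + 8)/(2*x^2 - 2*x + 2)^2 + (-8*x^3 + 3*x^2 + 6*x - 2)/(2*x^2 - 2*x + 2) = (-2*x^5 + 7*x^4/2 - 5*x^3 + x^2 - 5*x + 3)/(x^4 - 2*x^3 + 3*x^2 - 2*x + 1)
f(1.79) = -0.16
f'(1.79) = -5.53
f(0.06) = 4.18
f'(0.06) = 3.04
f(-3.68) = -9.90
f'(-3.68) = 6.85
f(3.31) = -9.81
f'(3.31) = -7.47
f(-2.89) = -5.10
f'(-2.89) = 5.30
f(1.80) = -0.21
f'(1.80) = -5.54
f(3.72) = -13.02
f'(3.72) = -8.20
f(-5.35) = -24.12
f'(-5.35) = 10.19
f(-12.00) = -136.10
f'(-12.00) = 23.49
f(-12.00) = -136.10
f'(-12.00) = 23.49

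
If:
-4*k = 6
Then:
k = -3/2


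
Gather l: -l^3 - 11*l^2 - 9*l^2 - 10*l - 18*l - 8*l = -l^3 - 20*l^2 - 36*l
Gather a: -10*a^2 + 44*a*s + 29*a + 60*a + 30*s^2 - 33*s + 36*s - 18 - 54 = -10*a^2 + a*(44*s + 89) + 30*s^2 + 3*s - 72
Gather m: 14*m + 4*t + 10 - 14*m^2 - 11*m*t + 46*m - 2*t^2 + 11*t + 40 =-14*m^2 + m*(60 - 11*t) - 2*t^2 + 15*t + 50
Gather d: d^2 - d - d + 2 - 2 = d^2 - 2*d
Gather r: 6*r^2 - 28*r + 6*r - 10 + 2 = 6*r^2 - 22*r - 8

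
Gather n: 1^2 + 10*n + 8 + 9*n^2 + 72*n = 9*n^2 + 82*n + 9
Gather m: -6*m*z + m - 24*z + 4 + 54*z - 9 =m*(1 - 6*z) + 30*z - 5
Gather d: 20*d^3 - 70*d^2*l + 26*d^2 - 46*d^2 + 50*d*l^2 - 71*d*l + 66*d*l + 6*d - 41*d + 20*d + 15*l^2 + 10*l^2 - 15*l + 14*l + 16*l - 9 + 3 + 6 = 20*d^3 + d^2*(-70*l - 20) + d*(50*l^2 - 5*l - 15) + 25*l^2 + 15*l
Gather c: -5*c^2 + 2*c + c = -5*c^2 + 3*c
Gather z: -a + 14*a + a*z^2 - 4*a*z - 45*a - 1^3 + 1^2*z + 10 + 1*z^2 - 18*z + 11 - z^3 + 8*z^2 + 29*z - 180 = -32*a - z^3 + z^2*(a + 9) + z*(12 - 4*a) - 160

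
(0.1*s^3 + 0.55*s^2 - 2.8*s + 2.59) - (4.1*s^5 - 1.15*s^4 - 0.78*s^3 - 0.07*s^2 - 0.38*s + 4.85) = -4.1*s^5 + 1.15*s^4 + 0.88*s^3 + 0.62*s^2 - 2.42*s - 2.26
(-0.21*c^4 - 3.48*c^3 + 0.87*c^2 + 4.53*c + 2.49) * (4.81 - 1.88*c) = 0.3948*c^5 + 5.5323*c^4 - 18.3744*c^3 - 4.3317*c^2 + 17.1081*c + 11.9769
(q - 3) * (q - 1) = q^2 - 4*q + 3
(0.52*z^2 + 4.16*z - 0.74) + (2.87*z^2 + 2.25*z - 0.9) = 3.39*z^2 + 6.41*z - 1.64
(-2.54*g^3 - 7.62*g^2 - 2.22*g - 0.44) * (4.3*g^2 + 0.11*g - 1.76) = -10.922*g^5 - 33.0454*g^4 - 5.9138*g^3 + 11.275*g^2 + 3.8588*g + 0.7744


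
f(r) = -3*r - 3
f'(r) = -3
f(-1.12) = 0.36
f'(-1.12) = -3.00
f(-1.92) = 2.76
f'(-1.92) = -3.00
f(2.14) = -9.42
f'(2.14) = -3.00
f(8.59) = -28.77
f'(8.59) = -3.00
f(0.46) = -4.38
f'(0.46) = -3.00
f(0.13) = -3.39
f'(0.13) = -3.00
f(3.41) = -13.23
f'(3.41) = -3.00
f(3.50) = -13.50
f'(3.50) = -3.00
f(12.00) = -39.00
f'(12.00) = -3.00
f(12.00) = -39.00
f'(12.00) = -3.00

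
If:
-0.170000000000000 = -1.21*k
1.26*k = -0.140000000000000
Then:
No Solution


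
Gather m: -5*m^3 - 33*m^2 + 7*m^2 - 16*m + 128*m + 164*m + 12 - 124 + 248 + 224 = -5*m^3 - 26*m^2 + 276*m + 360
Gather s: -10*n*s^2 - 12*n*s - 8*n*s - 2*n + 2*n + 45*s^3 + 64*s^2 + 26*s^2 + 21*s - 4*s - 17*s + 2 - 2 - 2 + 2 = -20*n*s + 45*s^3 + s^2*(90 - 10*n)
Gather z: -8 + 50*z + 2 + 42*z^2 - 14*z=42*z^2 + 36*z - 6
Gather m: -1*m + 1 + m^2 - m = m^2 - 2*m + 1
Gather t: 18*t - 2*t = 16*t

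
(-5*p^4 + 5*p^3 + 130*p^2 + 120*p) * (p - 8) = -5*p^5 + 45*p^4 + 90*p^3 - 920*p^2 - 960*p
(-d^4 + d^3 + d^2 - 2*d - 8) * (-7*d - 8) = 7*d^5 + d^4 - 15*d^3 + 6*d^2 + 72*d + 64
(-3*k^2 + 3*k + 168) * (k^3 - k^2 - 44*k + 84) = -3*k^5 + 6*k^4 + 297*k^3 - 552*k^2 - 7140*k + 14112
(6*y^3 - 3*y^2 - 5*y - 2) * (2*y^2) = 12*y^5 - 6*y^4 - 10*y^3 - 4*y^2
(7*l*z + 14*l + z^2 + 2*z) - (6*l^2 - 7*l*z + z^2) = -6*l^2 + 14*l*z + 14*l + 2*z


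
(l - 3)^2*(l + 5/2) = l^3 - 7*l^2/2 - 6*l + 45/2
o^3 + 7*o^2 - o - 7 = (o - 1)*(o + 1)*(o + 7)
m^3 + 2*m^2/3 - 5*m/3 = m*(m - 1)*(m + 5/3)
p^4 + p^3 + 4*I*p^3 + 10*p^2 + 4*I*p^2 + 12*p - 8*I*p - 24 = (p - 1)*(p + 2)*(p - 2*I)*(p + 6*I)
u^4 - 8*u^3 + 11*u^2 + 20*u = u*(u - 5)*(u - 4)*(u + 1)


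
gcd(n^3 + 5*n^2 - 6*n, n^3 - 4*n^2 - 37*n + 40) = n - 1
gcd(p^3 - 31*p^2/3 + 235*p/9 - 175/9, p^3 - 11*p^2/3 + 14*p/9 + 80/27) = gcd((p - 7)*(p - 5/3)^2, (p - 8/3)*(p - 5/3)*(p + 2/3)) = p - 5/3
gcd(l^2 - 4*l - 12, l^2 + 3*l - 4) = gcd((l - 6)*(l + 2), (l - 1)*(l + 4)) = 1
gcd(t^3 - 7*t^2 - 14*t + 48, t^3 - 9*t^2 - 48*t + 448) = t - 8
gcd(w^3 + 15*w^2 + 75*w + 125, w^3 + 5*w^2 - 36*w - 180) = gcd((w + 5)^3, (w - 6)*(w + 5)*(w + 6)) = w + 5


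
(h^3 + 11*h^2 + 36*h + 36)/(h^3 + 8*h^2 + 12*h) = (h + 3)/h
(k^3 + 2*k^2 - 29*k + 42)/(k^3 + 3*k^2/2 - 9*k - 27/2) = 2*(k^2 + 5*k - 14)/(2*k^2 + 9*k + 9)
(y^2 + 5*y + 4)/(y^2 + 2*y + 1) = (y + 4)/(y + 1)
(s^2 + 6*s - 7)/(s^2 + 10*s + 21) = (s - 1)/(s + 3)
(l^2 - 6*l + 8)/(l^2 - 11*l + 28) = (l - 2)/(l - 7)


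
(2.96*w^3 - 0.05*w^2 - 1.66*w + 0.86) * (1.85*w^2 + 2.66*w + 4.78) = 5.476*w^5 + 7.7811*w^4 + 10.9448*w^3 - 3.0636*w^2 - 5.6472*w + 4.1108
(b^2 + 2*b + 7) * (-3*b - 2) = -3*b^3 - 8*b^2 - 25*b - 14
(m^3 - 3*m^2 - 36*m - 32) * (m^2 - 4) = m^5 - 3*m^4 - 40*m^3 - 20*m^2 + 144*m + 128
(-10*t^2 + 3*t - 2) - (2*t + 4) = -10*t^2 + t - 6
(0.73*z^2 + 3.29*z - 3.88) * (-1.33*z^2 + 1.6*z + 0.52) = -0.9709*z^4 - 3.2077*z^3 + 10.804*z^2 - 4.4972*z - 2.0176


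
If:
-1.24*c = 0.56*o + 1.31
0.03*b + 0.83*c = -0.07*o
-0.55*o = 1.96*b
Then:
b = 0.79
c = 0.21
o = -2.80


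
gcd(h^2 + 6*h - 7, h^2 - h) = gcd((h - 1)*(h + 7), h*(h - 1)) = h - 1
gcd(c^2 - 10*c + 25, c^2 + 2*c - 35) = c - 5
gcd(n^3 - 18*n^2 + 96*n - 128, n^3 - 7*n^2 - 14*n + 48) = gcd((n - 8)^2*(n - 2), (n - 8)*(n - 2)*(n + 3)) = n^2 - 10*n + 16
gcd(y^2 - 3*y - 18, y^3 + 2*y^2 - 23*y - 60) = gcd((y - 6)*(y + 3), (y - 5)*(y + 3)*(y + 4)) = y + 3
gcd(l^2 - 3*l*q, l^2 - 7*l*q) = l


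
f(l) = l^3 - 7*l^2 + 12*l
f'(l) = 3*l^2 - 14*l + 12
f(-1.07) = -22.08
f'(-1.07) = 30.41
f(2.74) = 0.90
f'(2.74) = -3.84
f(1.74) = 4.95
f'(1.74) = -3.28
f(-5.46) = -436.97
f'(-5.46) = 177.87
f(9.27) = 306.31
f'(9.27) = 140.02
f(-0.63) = -10.59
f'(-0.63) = 22.01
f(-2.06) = -63.17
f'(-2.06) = 53.57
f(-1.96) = -57.94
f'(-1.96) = 50.96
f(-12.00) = -2880.00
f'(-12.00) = 612.00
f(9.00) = 270.00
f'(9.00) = 129.00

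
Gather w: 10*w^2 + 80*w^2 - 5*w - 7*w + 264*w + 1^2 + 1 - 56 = 90*w^2 + 252*w - 54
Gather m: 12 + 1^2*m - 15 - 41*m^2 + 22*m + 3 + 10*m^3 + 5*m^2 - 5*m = 10*m^3 - 36*m^2 + 18*m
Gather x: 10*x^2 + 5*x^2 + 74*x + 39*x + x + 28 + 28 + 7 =15*x^2 + 114*x + 63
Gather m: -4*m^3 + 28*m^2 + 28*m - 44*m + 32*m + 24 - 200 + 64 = -4*m^3 + 28*m^2 + 16*m - 112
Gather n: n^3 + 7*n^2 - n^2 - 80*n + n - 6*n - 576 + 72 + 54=n^3 + 6*n^2 - 85*n - 450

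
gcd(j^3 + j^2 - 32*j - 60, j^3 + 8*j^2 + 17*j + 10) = j^2 + 7*j + 10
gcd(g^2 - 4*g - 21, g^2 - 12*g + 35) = g - 7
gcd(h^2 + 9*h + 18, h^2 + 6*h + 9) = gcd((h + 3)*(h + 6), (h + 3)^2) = h + 3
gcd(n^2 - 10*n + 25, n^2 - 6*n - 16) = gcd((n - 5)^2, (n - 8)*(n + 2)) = 1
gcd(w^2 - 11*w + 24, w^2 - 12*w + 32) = w - 8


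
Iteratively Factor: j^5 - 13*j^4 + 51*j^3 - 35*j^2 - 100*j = (j - 5)*(j^4 - 8*j^3 + 11*j^2 + 20*j) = (j - 5)*(j + 1)*(j^3 - 9*j^2 + 20*j) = (j - 5)*(j - 4)*(j + 1)*(j^2 - 5*j) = (j - 5)^2*(j - 4)*(j + 1)*(j)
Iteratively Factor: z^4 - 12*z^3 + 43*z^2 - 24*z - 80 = (z - 5)*(z^3 - 7*z^2 + 8*z + 16) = (z - 5)*(z - 4)*(z^2 - 3*z - 4) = (z - 5)*(z - 4)*(z + 1)*(z - 4)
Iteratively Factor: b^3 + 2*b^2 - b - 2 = (b + 2)*(b^2 - 1) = (b + 1)*(b + 2)*(b - 1)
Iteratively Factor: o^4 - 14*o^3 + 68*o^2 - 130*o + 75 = (o - 3)*(o^3 - 11*o^2 + 35*o - 25) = (o - 5)*(o - 3)*(o^2 - 6*o + 5) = (o - 5)*(o - 3)*(o - 1)*(o - 5)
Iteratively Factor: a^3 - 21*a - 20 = (a + 4)*(a^2 - 4*a - 5) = (a - 5)*(a + 4)*(a + 1)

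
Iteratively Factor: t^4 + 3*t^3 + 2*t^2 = (t)*(t^3 + 3*t^2 + 2*t) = t*(t + 2)*(t^2 + t) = t^2*(t + 2)*(t + 1)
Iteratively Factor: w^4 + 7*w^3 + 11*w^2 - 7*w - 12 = (w + 3)*(w^3 + 4*w^2 - w - 4) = (w - 1)*(w + 3)*(w^2 + 5*w + 4) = (w - 1)*(w + 1)*(w + 3)*(w + 4)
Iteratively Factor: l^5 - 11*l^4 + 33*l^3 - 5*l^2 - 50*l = (l - 2)*(l^4 - 9*l^3 + 15*l^2 + 25*l) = (l - 5)*(l - 2)*(l^3 - 4*l^2 - 5*l) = (l - 5)*(l - 2)*(l + 1)*(l^2 - 5*l) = l*(l - 5)*(l - 2)*(l + 1)*(l - 5)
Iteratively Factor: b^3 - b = (b)*(b^2 - 1) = b*(b + 1)*(b - 1)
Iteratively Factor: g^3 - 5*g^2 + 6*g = (g - 2)*(g^2 - 3*g) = (g - 3)*(g - 2)*(g)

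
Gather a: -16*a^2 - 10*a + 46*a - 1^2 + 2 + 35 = -16*a^2 + 36*a + 36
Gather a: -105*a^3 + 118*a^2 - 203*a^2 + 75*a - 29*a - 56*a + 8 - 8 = -105*a^3 - 85*a^2 - 10*a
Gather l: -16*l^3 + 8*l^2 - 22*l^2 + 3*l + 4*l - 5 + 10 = -16*l^3 - 14*l^2 + 7*l + 5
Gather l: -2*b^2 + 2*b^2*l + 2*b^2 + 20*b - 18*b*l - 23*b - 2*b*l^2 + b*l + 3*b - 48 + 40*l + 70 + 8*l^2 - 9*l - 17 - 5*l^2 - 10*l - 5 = l^2*(3 - 2*b) + l*(2*b^2 - 17*b + 21)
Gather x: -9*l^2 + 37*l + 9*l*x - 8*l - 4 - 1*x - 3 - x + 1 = -9*l^2 + 29*l + x*(9*l - 2) - 6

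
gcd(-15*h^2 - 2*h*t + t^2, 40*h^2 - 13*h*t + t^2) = -5*h + t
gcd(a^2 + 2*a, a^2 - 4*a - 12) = a + 2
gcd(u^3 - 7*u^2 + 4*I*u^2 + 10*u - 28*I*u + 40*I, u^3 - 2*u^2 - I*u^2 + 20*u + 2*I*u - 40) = u^2 + u*(-2 + 4*I) - 8*I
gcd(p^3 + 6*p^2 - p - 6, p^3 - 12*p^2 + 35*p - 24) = p - 1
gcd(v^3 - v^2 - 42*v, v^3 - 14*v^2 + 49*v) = v^2 - 7*v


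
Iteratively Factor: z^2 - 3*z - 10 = (z + 2)*(z - 5)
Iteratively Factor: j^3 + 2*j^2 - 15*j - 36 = (j - 4)*(j^2 + 6*j + 9) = (j - 4)*(j + 3)*(j + 3)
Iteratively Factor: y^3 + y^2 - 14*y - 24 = (y - 4)*(y^2 + 5*y + 6) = (y - 4)*(y + 3)*(y + 2)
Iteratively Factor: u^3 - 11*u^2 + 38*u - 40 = (u - 4)*(u^2 - 7*u + 10) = (u - 4)*(u - 2)*(u - 5)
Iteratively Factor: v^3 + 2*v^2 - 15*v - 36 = (v + 3)*(v^2 - v - 12) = (v + 3)^2*(v - 4)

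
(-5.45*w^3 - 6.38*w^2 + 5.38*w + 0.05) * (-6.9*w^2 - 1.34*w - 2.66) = 37.605*w^5 + 51.325*w^4 - 14.0758*w^3 + 9.4166*w^2 - 14.3778*w - 0.133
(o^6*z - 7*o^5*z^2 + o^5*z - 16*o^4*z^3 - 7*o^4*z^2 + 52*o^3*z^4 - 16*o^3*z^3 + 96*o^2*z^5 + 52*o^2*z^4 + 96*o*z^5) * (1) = o^6*z - 7*o^5*z^2 + o^5*z - 16*o^4*z^3 - 7*o^4*z^2 + 52*o^3*z^4 - 16*o^3*z^3 + 96*o^2*z^5 + 52*o^2*z^4 + 96*o*z^5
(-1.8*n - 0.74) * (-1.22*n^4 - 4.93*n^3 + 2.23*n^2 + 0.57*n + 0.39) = 2.196*n^5 + 9.7768*n^4 - 0.365800000000001*n^3 - 2.6762*n^2 - 1.1238*n - 0.2886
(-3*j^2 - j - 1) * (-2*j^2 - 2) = 6*j^4 + 2*j^3 + 8*j^2 + 2*j + 2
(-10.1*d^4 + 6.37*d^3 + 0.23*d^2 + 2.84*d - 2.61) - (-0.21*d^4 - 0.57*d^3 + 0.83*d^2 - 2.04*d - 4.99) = -9.89*d^4 + 6.94*d^3 - 0.6*d^2 + 4.88*d + 2.38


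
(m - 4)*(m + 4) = m^2 - 16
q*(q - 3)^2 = q^3 - 6*q^2 + 9*q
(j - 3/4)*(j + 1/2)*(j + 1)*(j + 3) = j^4 + 15*j^3/4 + 13*j^2/8 - 9*j/4 - 9/8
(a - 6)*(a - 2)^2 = a^3 - 10*a^2 + 28*a - 24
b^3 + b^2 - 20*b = b*(b - 4)*(b + 5)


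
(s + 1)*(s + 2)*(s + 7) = s^3 + 10*s^2 + 23*s + 14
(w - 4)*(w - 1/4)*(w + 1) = w^3 - 13*w^2/4 - 13*w/4 + 1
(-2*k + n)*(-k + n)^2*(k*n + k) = -2*k^4*n - 2*k^4 + 5*k^3*n^2 + 5*k^3*n - 4*k^2*n^3 - 4*k^2*n^2 + k*n^4 + k*n^3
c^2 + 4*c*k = c*(c + 4*k)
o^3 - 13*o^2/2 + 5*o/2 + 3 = (o - 6)*(o - 1)*(o + 1/2)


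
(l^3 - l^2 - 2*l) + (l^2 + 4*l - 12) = l^3 + 2*l - 12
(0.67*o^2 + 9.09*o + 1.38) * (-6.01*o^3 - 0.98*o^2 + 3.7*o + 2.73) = -4.0267*o^5 - 55.2875*o^4 - 14.723*o^3 + 34.1097*o^2 + 29.9217*o + 3.7674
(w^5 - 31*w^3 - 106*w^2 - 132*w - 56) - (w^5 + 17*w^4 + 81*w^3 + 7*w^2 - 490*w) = -17*w^4 - 112*w^3 - 113*w^2 + 358*w - 56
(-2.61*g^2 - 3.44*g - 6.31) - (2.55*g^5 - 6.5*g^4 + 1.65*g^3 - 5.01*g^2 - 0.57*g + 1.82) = -2.55*g^5 + 6.5*g^4 - 1.65*g^3 + 2.4*g^2 - 2.87*g - 8.13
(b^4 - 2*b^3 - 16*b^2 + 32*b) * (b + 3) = b^5 + b^4 - 22*b^3 - 16*b^2 + 96*b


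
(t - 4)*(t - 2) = t^2 - 6*t + 8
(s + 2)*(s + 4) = s^2 + 6*s + 8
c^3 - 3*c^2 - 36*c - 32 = (c - 8)*(c + 1)*(c + 4)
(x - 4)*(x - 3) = x^2 - 7*x + 12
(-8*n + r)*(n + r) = -8*n^2 - 7*n*r + r^2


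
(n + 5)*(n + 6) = n^2 + 11*n + 30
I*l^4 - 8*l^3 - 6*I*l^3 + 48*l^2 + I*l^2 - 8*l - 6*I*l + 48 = (l - 6)*(l + I)*(l + 8*I)*(I*l + 1)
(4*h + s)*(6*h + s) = 24*h^2 + 10*h*s + s^2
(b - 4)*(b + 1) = b^2 - 3*b - 4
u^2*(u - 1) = u^3 - u^2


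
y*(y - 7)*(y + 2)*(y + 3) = y^4 - 2*y^3 - 29*y^2 - 42*y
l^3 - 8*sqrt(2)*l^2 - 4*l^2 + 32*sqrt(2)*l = l*(l - 4)*(l - 8*sqrt(2))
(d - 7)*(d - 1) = d^2 - 8*d + 7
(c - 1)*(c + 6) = c^2 + 5*c - 6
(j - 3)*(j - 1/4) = j^2 - 13*j/4 + 3/4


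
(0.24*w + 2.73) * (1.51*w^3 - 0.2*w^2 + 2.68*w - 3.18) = 0.3624*w^4 + 4.0743*w^3 + 0.0972*w^2 + 6.5532*w - 8.6814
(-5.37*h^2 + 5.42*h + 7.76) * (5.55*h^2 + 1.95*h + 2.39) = -29.8035*h^4 + 19.6095*h^3 + 40.8027*h^2 + 28.0858*h + 18.5464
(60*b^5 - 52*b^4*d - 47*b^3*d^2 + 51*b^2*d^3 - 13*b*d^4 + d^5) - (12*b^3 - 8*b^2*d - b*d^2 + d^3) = 60*b^5 - 52*b^4*d - 47*b^3*d^2 - 12*b^3 + 51*b^2*d^3 + 8*b^2*d - 13*b*d^4 + b*d^2 + d^5 - d^3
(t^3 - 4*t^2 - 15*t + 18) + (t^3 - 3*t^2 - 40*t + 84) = 2*t^3 - 7*t^2 - 55*t + 102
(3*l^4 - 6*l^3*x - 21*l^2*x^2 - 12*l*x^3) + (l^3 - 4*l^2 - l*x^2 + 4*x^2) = 3*l^4 - 6*l^3*x + l^3 - 21*l^2*x^2 - 4*l^2 - 12*l*x^3 - l*x^2 + 4*x^2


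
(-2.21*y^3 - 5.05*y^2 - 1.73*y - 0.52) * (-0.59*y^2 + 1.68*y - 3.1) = 1.3039*y^5 - 0.7333*y^4 - 0.6123*y^3 + 13.0554*y^2 + 4.4894*y + 1.612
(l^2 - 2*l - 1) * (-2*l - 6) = -2*l^3 - 2*l^2 + 14*l + 6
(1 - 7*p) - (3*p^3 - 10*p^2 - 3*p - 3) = -3*p^3 + 10*p^2 - 4*p + 4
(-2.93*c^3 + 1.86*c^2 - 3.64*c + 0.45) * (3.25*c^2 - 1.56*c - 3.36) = -9.5225*c^5 + 10.6158*c^4 - 4.8868*c^3 + 0.891300000000001*c^2 + 11.5284*c - 1.512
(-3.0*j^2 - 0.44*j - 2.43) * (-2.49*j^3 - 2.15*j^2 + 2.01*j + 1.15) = 7.47*j^5 + 7.5456*j^4 + 0.966700000000001*j^3 + 0.8901*j^2 - 5.3903*j - 2.7945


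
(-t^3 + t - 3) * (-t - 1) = t^4 + t^3 - t^2 + 2*t + 3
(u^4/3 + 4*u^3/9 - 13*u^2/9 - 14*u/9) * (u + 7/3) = u^5/3 + 11*u^4/9 - 11*u^3/27 - 133*u^2/27 - 98*u/27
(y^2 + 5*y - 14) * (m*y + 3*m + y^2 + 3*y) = m*y^3 + 8*m*y^2 + m*y - 42*m + y^4 + 8*y^3 + y^2 - 42*y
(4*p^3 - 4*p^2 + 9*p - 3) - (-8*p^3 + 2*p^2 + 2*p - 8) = 12*p^3 - 6*p^2 + 7*p + 5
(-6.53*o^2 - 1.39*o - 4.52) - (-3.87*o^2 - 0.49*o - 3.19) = -2.66*o^2 - 0.9*o - 1.33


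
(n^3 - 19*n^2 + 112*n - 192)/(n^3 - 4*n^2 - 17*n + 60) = (n^2 - 16*n + 64)/(n^2 - n - 20)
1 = 1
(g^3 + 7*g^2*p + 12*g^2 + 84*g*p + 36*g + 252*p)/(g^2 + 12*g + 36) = g + 7*p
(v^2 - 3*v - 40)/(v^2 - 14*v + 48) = (v + 5)/(v - 6)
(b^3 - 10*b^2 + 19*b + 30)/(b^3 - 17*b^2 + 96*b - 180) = (b + 1)/(b - 6)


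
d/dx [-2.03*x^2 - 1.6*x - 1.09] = -4.06*x - 1.6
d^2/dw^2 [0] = 0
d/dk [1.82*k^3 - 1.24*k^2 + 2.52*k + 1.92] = 5.46*k^2 - 2.48*k + 2.52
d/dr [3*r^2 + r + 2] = 6*r + 1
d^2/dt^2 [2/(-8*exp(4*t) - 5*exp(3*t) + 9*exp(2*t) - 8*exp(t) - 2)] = 2*(-2*(32*exp(3*t) + 15*exp(2*t) - 18*exp(t) + 8)^2*exp(t) + (128*exp(3*t) + 45*exp(2*t) - 36*exp(t) + 8)*(8*exp(4*t) + 5*exp(3*t) - 9*exp(2*t) + 8*exp(t) + 2))*exp(t)/(8*exp(4*t) + 5*exp(3*t) - 9*exp(2*t) + 8*exp(t) + 2)^3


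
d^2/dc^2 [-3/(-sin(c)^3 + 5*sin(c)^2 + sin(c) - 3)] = 3*((-sin(c)*cos(c)^2 + 5*cos(c)^2 - 2)*(-sin(c) - 9*sin(3*c) + 40*cos(2*c))/4 + 2*(-3*sin(c)^2 + 10*sin(c) + 1)^2*cos(c)^2)/(-sin(c)*cos(c)^2 + 5*cos(c)^2 - 2)^3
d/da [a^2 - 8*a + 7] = 2*a - 8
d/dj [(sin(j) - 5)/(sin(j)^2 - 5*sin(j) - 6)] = (10*sin(j) + cos(j)^2 - 32)*cos(j)/((sin(j) - 6)^2*(sin(j) + 1)^2)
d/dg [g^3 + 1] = 3*g^2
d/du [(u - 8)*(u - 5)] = 2*u - 13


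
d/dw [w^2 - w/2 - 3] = 2*w - 1/2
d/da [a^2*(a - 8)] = a*(3*a - 16)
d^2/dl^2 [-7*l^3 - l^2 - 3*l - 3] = -42*l - 2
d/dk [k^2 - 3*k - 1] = 2*k - 3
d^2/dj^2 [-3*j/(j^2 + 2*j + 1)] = 6*(2 - j)/(j^4 + 4*j^3 + 6*j^2 + 4*j + 1)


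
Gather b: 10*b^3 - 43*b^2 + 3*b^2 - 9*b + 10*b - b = 10*b^3 - 40*b^2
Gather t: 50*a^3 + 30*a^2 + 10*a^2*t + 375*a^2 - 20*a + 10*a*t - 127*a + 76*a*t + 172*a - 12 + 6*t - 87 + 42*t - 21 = 50*a^3 + 405*a^2 + 25*a + t*(10*a^2 + 86*a + 48) - 120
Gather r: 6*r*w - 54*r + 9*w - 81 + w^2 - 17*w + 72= r*(6*w - 54) + w^2 - 8*w - 9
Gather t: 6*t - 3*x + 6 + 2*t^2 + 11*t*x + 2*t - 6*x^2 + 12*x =2*t^2 + t*(11*x + 8) - 6*x^2 + 9*x + 6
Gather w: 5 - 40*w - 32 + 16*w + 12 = -24*w - 15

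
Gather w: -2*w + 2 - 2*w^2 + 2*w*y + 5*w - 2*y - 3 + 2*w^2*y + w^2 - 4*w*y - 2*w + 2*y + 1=w^2*(2*y - 1) + w*(1 - 2*y)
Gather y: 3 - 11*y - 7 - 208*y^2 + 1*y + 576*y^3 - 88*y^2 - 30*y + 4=576*y^3 - 296*y^2 - 40*y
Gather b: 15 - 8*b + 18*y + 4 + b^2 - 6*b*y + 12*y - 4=b^2 + b*(-6*y - 8) + 30*y + 15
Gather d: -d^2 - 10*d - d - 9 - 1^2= -d^2 - 11*d - 10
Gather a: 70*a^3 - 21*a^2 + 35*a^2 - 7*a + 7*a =70*a^3 + 14*a^2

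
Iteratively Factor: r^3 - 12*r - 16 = (r - 4)*(r^2 + 4*r + 4) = (r - 4)*(r + 2)*(r + 2)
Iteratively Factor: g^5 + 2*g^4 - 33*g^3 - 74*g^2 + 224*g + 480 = (g + 4)*(g^4 - 2*g^3 - 25*g^2 + 26*g + 120) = (g - 3)*(g + 4)*(g^3 + g^2 - 22*g - 40) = (g - 3)*(g + 4)^2*(g^2 - 3*g - 10) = (g - 3)*(g + 2)*(g + 4)^2*(g - 5)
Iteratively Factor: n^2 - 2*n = (n)*(n - 2)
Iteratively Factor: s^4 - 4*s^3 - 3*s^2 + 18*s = (s - 3)*(s^3 - s^2 - 6*s) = (s - 3)*(s + 2)*(s^2 - 3*s) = s*(s - 3)*(s + 2)*(s - 3)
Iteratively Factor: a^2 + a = (a)*(a + 1)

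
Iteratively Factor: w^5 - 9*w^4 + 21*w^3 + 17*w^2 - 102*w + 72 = (w - 4)*(w^4 - 5*w^3 + w^2 + 21*w - 18) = (w - 4)*(w + 2)*(w^3 - 7*w^2 + 15*w - 9) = (w - 4)*(w - 3)*(w + 2)*(w^2 - 4*w + 3) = (w - 4)*(w - 3)*(w - 1)*(w + 2)*(w - 3)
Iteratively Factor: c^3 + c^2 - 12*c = (c + 4)*(c^2 - 3*c) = c*(c + 4)*(c - 3)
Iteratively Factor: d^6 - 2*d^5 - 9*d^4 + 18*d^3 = (d - 2)*(d^5 - 9*d^3) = (d - 3)*(d - 2)*(d^4 + 3*d^3) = (d - 3)*(d - 2)*(d + 3)*(d^3) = d*(d - 3)*(d - 2)*(d + 3)*(d^2) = d^2*(d - 3)*(d - 2)*(d + 3)*(d)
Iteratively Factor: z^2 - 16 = (z - 4)*(z + 4)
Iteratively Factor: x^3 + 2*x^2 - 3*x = (x + 3)*(x^2 - x) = (x - 1)*(x + 3)*(x)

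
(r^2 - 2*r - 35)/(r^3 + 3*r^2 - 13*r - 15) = (r - 7)/(r^2 - 2*r - 3)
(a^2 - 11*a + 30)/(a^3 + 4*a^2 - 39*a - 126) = (a - 5)/(a^2 + 10*a + 21)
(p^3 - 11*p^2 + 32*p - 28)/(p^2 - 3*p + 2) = (p^2 - 9*p + 14)/(p - 1)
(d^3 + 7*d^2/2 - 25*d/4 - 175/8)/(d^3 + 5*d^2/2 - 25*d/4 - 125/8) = (2*d + 7)/(2*d + 5)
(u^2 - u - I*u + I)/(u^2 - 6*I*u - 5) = (u - 1)/(u - 5*I)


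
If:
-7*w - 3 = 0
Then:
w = -3/7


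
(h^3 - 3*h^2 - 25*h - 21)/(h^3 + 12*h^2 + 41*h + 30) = (h^2 - 4*h - 21)/(h^2 + 11*h + 30)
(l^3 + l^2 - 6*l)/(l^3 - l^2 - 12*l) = (l - 2)/(l - 4)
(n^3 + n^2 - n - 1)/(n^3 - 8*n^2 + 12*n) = (n^3 + n^2 - n - 1)/(n*(n^2 - 8*n + 12))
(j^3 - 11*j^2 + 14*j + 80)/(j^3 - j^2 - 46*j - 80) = (j - 5)/(j + 5)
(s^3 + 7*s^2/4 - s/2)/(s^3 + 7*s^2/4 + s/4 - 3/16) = 4*s*(s + 2)/(4*s^2 + 8*s + 3)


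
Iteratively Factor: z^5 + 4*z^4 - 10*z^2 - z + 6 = (z - 1)*(z^4 + 5*z^3 + 5*z^2 - 5*z - 6) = (z - 1)*(z + 3)*(z^3 + 2*z^2 - z - 2) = (z - 1)^2*(z + 3)*(z^2 + 3*z + 2) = (z - 1)^2*(z + 1)*(z + 3)*(z + 2)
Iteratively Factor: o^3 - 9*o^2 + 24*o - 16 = (o - 1)*(o^2 - 8*o + 16) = (o - 4)*(o - 1)*(o - 4)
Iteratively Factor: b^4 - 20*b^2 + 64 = (b + 2)*(b^3 - 2*b^2 - 16*b + 32) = (b - 2)*(b + 2)*(b^2 - 16) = (b - 4)*(b - 2)*(b + 2)*(b + 4)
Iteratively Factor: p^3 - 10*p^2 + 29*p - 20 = (p - 5)*(p^2 - 5*p + 4) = (p - 5)*(p - 4)*(p - 1)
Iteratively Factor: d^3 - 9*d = (d - 3)*(d^2 + 3*d) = d*(d - 3)*(d + 3)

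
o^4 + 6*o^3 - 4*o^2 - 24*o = o*(o - 2)*(o + 2)*(o + 6)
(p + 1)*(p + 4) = p^2 + 5*p + 4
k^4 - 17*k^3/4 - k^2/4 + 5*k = k*(k - 4)*(k - 5/4)*(k + 1)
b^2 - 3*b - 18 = (b - 6)*(b + 3)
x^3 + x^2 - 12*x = x*(x - 3)*(x + 4)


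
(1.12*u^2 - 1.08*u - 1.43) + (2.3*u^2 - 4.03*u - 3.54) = 3.42*u^2 - 5.11*u - 4.97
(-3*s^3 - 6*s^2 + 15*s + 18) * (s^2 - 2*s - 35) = -3*s^5 + 132*s^3 + 198*s^2 - 561*s - 630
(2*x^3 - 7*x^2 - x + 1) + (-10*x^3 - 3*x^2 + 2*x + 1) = -8*x^3 - 10*x^2 + x + 2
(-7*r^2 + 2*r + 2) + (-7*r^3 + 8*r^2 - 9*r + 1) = -7*r^3 + r^2 - 7*r + 3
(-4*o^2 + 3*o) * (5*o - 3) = -20*o^3 + 27*o^2 - 9*o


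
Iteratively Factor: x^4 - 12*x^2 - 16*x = (x + 2)*(x^3 - 2*x^2 - 8*x) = (x - 4)*(x + 2)*(x^2 + 2*x) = (x - 4)*(x + 2)^2*(x)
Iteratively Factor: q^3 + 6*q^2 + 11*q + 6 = (q + 3)*(q^2 + 3*q + 2) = (q + 1)*(q + 3)*(q + 2)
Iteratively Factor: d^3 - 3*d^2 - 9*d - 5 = (d + 1)*(d^2 - 4*d - 5) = (d - 5)*(d + 1)*(d + 1)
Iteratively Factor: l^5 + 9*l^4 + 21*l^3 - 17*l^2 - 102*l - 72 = (l + 1)*(l^4 + 8*l^3 + 13*l^2 - 30*l - 72) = (l + 1)*(l + 3)*(l^3 + 5*l^2 - 2*l - 24) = (l + 1)*(l + 3)*(l + 4)*(l^2 + l - 6) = (l - 2)*(l + 1)*(l + 3)*(l + 4)*(l + 3)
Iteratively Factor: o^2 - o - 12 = (o + 3)*(o - 4)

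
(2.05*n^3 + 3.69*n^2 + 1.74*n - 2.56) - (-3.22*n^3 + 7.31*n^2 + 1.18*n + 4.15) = 5.27*n^3 - 3.62*n^2 + 0.56*n - 6.71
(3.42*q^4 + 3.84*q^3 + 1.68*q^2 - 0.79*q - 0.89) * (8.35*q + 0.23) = 28.557*q^5 + 32.8506*q^4 + 14.9112*q^3 - 6.2101*q^2 - 7.6132*q - 0.2047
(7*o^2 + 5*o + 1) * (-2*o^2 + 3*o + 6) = -14*o^4 + 11*o^3 + 55*o^2 + 33*o + 6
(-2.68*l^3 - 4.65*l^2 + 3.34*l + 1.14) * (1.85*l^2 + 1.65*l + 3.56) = -4.958*l^5 - 13.0245*l^4 - 11.0343*l^3 - 8.934*l^2 + 13.7714*l + 4.0584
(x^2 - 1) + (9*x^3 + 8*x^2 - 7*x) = 9*x^3 + 9*x^2 - 7*x - 1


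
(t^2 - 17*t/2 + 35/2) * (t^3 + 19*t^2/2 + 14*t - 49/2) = t^5 + t^4 - 197*t^3/4 + 91*t^2/4 + 1813*t/4 - 1715/4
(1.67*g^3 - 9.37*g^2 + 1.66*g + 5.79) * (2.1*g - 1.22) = 3.507*g^4 - 21.7144*g^3 + 14.9174*g^2 + 10.1338*g - 7.0638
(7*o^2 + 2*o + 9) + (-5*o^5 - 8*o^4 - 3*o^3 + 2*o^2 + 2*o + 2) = -5*o^5 - 8*o^4 - 3*o^3 + 9*o^2 + 4*o + 11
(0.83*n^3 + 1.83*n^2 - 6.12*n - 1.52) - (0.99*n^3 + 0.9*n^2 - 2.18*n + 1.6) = -0.16*n^3 + 0.93*n^2 - 3.94*n - 3.12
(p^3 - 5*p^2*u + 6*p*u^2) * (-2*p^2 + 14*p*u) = -2*p^5 + 24*p^4*u - 82*p^3*u^2 + 84*p^2*u^3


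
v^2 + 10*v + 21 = (v + 3)*(v + 7)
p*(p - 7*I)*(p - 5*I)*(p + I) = p^4 - 11*I*p^3 - 23*p^2 - 35*I*p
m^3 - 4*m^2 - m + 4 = (m - 4)*(m - 1)*(m + 1)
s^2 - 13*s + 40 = (s - 8)*(s - 5)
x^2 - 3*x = x*(x - 3)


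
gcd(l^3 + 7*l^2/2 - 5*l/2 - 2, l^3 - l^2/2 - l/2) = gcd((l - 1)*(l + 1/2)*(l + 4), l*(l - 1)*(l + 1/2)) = l^2 - l/2 - 1/2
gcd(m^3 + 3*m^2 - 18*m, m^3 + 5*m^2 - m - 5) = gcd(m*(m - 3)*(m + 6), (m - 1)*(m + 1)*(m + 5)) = 1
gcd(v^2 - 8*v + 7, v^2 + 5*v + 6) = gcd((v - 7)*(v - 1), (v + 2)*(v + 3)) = 1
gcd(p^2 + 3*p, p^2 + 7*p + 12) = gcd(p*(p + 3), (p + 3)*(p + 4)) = p + 3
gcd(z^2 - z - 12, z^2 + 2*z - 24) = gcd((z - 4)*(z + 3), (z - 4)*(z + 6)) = z - 4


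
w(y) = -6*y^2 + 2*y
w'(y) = 2 - 12*y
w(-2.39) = -39.05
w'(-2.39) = 30.68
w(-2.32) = -36.93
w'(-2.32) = 29.84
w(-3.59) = -84.51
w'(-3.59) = 45.08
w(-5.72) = -207.75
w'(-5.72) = 70.64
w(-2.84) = -54.07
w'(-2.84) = 36.08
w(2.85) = -43.04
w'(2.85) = -32.20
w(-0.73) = -4.66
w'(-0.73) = 10.76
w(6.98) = -278.36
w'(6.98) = -81.76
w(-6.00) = -228.00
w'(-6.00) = 74.00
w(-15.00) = -1380.00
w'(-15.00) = 182.00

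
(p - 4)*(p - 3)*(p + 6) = p^3 - p^2 - 30*p + 72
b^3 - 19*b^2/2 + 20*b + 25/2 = (b - 5)^2*(b + 1/2)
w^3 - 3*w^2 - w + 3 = (w - 3)*(w - 1)*(w + 1)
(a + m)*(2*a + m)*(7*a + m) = 14*a^3 + 23*a^2*m + 10*a*m^2 + m^3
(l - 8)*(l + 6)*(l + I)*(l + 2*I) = l^4 - 2*l^3 + 3*I*l^3 - 50*l^2 - 6*I*l^2 + 4*l - 144*I*l + 96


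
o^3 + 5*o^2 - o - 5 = (o - 1)*(o + 1)*(o + 5)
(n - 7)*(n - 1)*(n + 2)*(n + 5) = n^4 - n^3 - 39*n^2 - 31*n + 70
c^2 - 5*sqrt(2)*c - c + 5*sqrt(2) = (c - 1)*(c - 5*sqrt(2))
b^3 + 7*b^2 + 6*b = b*(b + 1)*(b + 6)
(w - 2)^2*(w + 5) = w^3 + w^2 - 16*w + 20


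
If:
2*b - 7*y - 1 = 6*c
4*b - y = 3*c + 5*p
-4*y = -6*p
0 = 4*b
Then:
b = 0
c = -13/15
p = 2/5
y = 3/5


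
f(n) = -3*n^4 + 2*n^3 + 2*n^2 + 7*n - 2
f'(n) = -12*n^3 + 6*n^2 + 4*n + 7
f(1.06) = 6.26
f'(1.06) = 3.69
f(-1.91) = -61.94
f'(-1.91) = 104.86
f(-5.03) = -2161.54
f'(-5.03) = 1665.85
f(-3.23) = -397.68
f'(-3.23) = 461.06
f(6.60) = -4986.11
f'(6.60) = -3155.19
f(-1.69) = -42.24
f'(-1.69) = 75.30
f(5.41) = -2158.78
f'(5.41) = -1695.84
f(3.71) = -414.72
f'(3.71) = -508.35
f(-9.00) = -21044.00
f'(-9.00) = 9205.00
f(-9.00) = -21044.00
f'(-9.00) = 9205.00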